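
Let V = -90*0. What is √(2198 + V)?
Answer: √2198 ≈ 46.883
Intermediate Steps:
V = 0
√(2198 + V) = √(2198 + 0) = √2198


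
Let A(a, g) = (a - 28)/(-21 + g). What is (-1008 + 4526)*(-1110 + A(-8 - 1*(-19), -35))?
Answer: -109309537/28 ≈ -3.9039e+6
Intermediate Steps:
A(a, g) = (-28 + a)/(-21 + g)
(-1008 + 4526)*(-1110 + A(-8 - 1*(-19), -35)) = (-1008 + 4526)*(-1110 + (-28 + (-8 - 1*(-19)))/(-21 - 35)) = 3518*(-1110 + (-28 + (-8 + 19))/(-56)) = 3518*(-1110 - (-28 + 11)/56) = 3518*(-1110 - 1/56*(-17)) = 3518*(-1110 + 17/56) = 3518*(-62143/56) = -109309537/28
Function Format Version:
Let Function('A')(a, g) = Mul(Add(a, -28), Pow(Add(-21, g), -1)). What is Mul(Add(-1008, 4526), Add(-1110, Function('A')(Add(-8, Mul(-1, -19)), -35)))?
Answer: Rational(-109309537, 28) ≈ -3.9039e+6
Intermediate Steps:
Function('A')(a, g) = Mul(Pow(Add(-21, g), -1), Add(-28, a)) (Function('A')(a, g) = Mul(Add(-28, a), Pow(Add(-21, g), -1)) = Mul(Pow(Add(-21, g), -1), Add(-28, a)))
Mul(Add(-1008, 4526), Add(-1110, Function('A')(Add(-8, Mul(-1, -19)), -35))) = Mul(Add(-1008, 4526), Add(-1110, Mul(Pow(Add(-21, -35), -1), Add(-28, Add(-8, Mul(-1, -19)))))) = Mul(3518, Add(-1110, Mul(Pow(-56, -1), Add(-28, Add(-8, 19))))) = Mul(3518, Add(-1110, Mul(Rational(-1, 56), Add(-28, 11)))) = Mul(3518, Add(-1110, Mul(Rational(-1, 56), -17))) = Mul(3518, Add(-1110, Rational(17, 56))) = Mul(3518, Rational(-62143, 56)) = Rational(-109309537, 28)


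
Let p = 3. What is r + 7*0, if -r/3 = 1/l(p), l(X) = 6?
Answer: -½ ≈ -0.50000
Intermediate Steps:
r = -½ (r = -3/6 = -3*⅙ = -½ ≈ -0.50000)
r + 7*0 = -½ + 7*0 = -½ + 0 = -½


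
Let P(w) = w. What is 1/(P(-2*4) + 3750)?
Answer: 1/3742 ≈ 0.00026724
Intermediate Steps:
1/(P(-2*4) + 3750) = 1/(-2*4 + 3750) = 1/(-8 + 3750) = 1/3742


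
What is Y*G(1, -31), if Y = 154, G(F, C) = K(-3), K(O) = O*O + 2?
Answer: 1694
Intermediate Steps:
K(O) = 2 + O² (K(O) = O² + 2 = 2 + O²)
G(F, C) = 11 (G(F, C) = 2 + (-3)² = 2 + 9 = 11)
Y*G(1, -31) = 154*11 = 1694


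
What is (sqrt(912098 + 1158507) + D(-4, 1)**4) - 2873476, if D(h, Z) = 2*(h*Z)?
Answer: -2869380 + sqrt(2070605) ≈ -2.8679e+6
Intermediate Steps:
D(h, Z) = 2*Z*h (D(h, Z) = 2*(Z*h) = 2*Z*h)
(sqrt(912098 + 1158507) + D(-4, 1)**4) - 2873476 = (sqrt(912098 + 1158507) + (2*1*(-4))**4) - 2873476 = (sqrt(2070605) + (-8)**4) - 2873476 = (sqrt(2070605) + 4096) - 2873476 = (4096 + sqrt(2070605)) - 2873476 = -2869380 + sqrt(2070605)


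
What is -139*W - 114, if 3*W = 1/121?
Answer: -41521/363 ≈ -114.38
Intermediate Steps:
W = 1/363 (W = (1/3)/121 = (1/3)*(1/121) = 1/363 ≈ 0.0027548)
-139*W - 114 = -139*1/363 - 114 = -139/363 - 114 = -41521/363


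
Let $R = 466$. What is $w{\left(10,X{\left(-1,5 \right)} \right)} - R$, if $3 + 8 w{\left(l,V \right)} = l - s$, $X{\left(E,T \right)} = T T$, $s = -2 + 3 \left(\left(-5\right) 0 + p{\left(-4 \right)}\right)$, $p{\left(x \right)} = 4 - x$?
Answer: $- \frac{3743}{8} \approx -467.88$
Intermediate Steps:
$s = 22$ ($s = -2 + 3 \left(\left(-5\right) 0 + \left(4 - -4\right)\right) = -2 + 3 \left(0 + \left(4 + 4\right)\right) = -2 + 3 \left(0 + 8\right) = -2 + 3 \cdot 8 = -2 + 24 = 22$)
$X{\left(E,T \right)} = T^{2}$
$w{\left(l,V \right)} = - \frac{25}{8} + \frac{l}{8}$ ($w{\left(l,V \right)} = - \frac{3}{8} + \frac{l - 22}{8} = - \frac{3}{8} + \frac{-22 + l}{8} = - \frac{3}{8} + \left(- \frac{11}{4} + \frac{l}{8}\right) = - \frac{25}{8} + \frac{l}{8}$)
$w{\left(10,X{\left(-1,5 \right)} \right)} - R = \left(- \frac{25}{8} + \frac{1}{8} \cdot 10\right) - 466 = \left(- \frac{25}{8} + \frac{5}{4}\right) - 466 = - \frac{15}{8} - 466 = - \frac{3743}{8}$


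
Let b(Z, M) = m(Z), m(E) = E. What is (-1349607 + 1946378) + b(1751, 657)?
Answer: 598522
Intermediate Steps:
b(Z, M) = Z
(-1349607 + 1946378) + b(1751, 657) = (-1349607 + 1946378) + 1751 = 596771 + 1751 = 598522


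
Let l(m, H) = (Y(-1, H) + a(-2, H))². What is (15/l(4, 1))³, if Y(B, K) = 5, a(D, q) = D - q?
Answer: 3375/64 ≈ 52.734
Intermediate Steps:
l(m, H) = (3 - H)² (l(m, H) = (5 + (-2 - H))² = (3 - H)²)
(15/l(4, 1))³ = (15/((-3 + 1)²))³ = (15/((-2)²))³ = (15/4)³ = 3375/64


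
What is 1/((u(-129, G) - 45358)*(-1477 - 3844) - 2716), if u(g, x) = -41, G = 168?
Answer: 1/241565363 ≈ 4.1397e-9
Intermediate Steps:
1/((u(-129, G) - 45358)*(-1477 - 3844) - 2716) = 1/((-41 - 45358)*(-1477 - 3844) - 2716) = 1/(-45399*(-5321) - 2716) = 1/(241568079 - 2716) = 1/241565363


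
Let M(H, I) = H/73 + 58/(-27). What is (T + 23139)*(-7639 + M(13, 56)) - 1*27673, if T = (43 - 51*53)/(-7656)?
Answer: -333553986756367/1886247 ≈ -1.7683e+8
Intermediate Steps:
M(H, I) = -58/27 + H/73 (M(H, I) = H*(1/73) + 58*(-1/27) = H/73 - 58/27 = -58/27 + H/73)
T = 665/1914 (T = (43 - 2703)*(-1/7656) = -2660*(-1/7656) = 665/1914 ≈ 0.34744)
(T + 23139)*(-7639 + M(13, 56)) - 1*27673 = (665/1914 + 23139)*(-7639 + (-58/27 + (1/73)*13)) - 1*27673 = 44288711*(-7639 + (-58/27 + 13/73))/1914 - 27673 = 44288711*(-7639 - 3883/1971)/1914 - 27673 = (44288711/1914)*(-15060352/1971) - 27673 = -333501788643136/1886247 - 27673 = -333553986756367/1886247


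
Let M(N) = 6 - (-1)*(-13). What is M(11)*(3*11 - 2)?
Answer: -217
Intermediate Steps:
M(N) = -7 (M(N) = 6 - 1*13 = 6 - 13 = -7)
M(11)*(3*11 - 2) = -7*(3*11 - 2) = -7*(33 - 2) = -7*31 = -217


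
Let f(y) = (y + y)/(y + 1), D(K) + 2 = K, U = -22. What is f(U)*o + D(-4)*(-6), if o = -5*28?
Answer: -772/3 ≈ -257.33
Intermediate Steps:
D(K) = -2 + K
f(y) = 2*y/(1 + y) (f(y) = (2*y)/(1 + y) = 2*y/(1 + y))
o = -140
f(U)*o + D(-4)*(-6) = (2*(-22)/(1 - 22))*(-140) + (-2 - 4)*(-6) = (2*(-22)/(-21))*(-140) - 6*(-6) = (2*(-22)*(-1/21))*(-140) + 36 = (44/21)*(-140) + 36 = -880/3 + 36 = -772/3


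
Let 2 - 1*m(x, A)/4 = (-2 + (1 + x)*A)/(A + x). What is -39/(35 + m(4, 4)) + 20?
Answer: 641/34 ≈ 18.853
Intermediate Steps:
m(x, A) = 8 - 4*(-2 + A*(1 + x))/(A + x) (m(x, A) = 8 - 4*(-2 + (1 + x)*A)/(A + x) = 8 - 4*(-2 + A*(1 + x))/(A + x))
-39/(35 + m(4, 4)) + 20 = -39/(35 + 4*(2 + 4 + 2*4 - 1*4*4)/(4 + 4)) + 20 = -39/(35 + 4*(2 + 4 + 8 - 16)/8) + 20 = -39/(35 + 4*(⅛)*(-2)) + 20 = -39/(35 - 1) + 20 = -39/34 + 20 = 641/34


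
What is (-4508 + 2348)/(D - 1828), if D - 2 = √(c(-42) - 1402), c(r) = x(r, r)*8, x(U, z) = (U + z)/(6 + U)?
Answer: 71280/60283 + 5400*I*√498/5003489 ≈ 1.1824 + 0.024084*I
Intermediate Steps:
x(U, z) = (U + z)/(6 + U)
c(r) = 16*r/(6 + r) (c(r) = ((r + r)/(6 + r))*8 = ((2*r)/(6 + r))*8 = (2*r/(6 + r))*8 = 16*r/(6 + r))
D = 2 + 5*I*√498/3 (D = 2 + √(16*(-42)/(6 - 42) - 1402) = 2 + √(16*(-42)/(-36) - 1402) = 2 + √(16*(-42)*(-1/36) - 1402) = 2 + √(56/3 - 1402) = 2 + √(-4150/3) = 2 + 5*I*√498/3 ≈ 2.0 + 37.193*I)
(-4508 + 2348)/(D - 1828) = (-4508 + 2348)/((2 + 5*I*√498/3) - 1828) = -2160/(-1826 + 5*I*√498/3)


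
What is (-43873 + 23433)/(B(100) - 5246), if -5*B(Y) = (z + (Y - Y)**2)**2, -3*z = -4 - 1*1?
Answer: 183960/47219 ≈ 3.8959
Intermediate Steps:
z = 5/3 (z = -(-4 - 1*1)/3 = -(-4 - 1)/3 = -1/3*(-5) = 5/3 ≈ 1.6667)
B(Y) = -5/9 (B(Y) = -(5/3 + (Y - Y)**2)**2/5 = -(5/3 + 0**2)**2/5 = -(5/3 + 0)**2/5 = -(5/3)**2/5 = -1/5*25/9 = -5/9)
(-43873 + 23433)/(B(100) - 5246) = (-43873 + 23433)/(-5/9 - 5246) = -20440/(-47219/9) = -20440*(-9/47219) = 183960/47219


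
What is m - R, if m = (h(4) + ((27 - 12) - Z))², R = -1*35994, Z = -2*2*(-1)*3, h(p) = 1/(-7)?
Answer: 1764106/49 ≈ 36002.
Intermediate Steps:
h(p) = -⅐
Z = 12 (Z = -(-4)*3 = -2*(-6) = 12)
R = -35994
m = 400/49 (m = (-⅐ + ((27 - 12) - 1*12))² = (-⅐ + (15 - 12))² = (-⅐ + 3)² = (20/7)² = 400/49 ≈ 8.1633)
m - R = 400/49 - 1*(-35994) = 400/49 + 35994 = 1764106/49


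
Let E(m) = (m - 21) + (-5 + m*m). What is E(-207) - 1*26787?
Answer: 15829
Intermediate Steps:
E(m) = -26 + m + m² (E(m) = (-21 + m) + (-5 + m²) = -26 + m + m²)
E(-207) - 1*26787 = (-26 - 207 + (-207)²) - 1*26787 = (-26 - 207 + 42849) - 26787 = 42616 - 26787 = 15829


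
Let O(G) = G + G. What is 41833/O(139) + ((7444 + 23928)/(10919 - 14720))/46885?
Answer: 7455045397789/49542348030 ≈ 150.48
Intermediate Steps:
O(G) = 2*G
41833/O(139) + ((7444 + 23928)/(10919 - 14720))/46885 = 41833/((2*139)) + ((7444 + 23928)/(10919 - 14720))/46885 = 41833/278 + (31372/(-3801))*(1/46885) = 41833*(1/278) + (31372*(-1/3801))*(1/46885) = 41833/278 - 31372/3801*1/46885 = 41833/278 - 31372/178209885 = 7455045397789/49542348030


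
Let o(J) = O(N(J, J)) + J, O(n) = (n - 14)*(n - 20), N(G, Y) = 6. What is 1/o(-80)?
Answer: 1/32 ≈ 0.031250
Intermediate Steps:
O(n) = (-20 + n)*(-14 + n) (O(n) = (-14 + n)*(-20 + n) = (-20 + n)*(-14 + n))
o(J) = 112 + J (o(J) = (280 + 6² - 34*6) + J = (280 + 36 - 204) + J = 112 + J)
1/o(-80) = 1/(112 - 80) = 1/32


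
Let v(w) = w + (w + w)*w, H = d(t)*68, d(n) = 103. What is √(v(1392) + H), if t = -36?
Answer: 2*√970931 ≈ 1970.7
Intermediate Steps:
H = 7004 (H = 103*68 = 7004)
v(w) = w + 2*w² (v(w) = w + (2*w)*w = w + 2*w²)
√(v(1392) + H) = √(1392*(1 + 2*1392) + 7004) = √(1392*(1 + 2784) + 7004) = √(1392*2785 + 7004) = √(3876720 + 7004) = √3883724 = 2*√970931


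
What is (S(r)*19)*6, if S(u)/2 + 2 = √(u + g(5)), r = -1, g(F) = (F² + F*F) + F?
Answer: -456 + 684*√6 ≈ 1219.5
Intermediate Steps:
g(F) = F + 2*F² (g(F) = (F² + F²) + F = 2*F² + F = F + 2*F²)
S(u) = -4 + 2*√(55 + u) (S(u) = -4 + 2*√(u + 5*(1 + 2*5)) = -4 + 2*√(u + 5*(1 + 10)) = -4 + 2*√(u + 5*11) = -4 + 2*√(u + 55) = -4 + 2*√(55 + u))
(S(r)*19)*6 = ((-4 + 2*√(55 - 1))*19)*6 = ((-4 + 2*√54)*19)*6 = ((-4 + 2*(3*√6))*19)*6 = ((-4 + 6*√6)*19)*6 = (-76 + 114*√6)*6 = -456 + 684*√6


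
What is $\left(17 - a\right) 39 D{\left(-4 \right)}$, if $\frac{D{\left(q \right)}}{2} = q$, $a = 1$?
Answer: $-4992$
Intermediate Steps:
$D{\left(q \right)} = 2 q$
$\left(17 - a\right) 39 D{\left(-4 \right)} = \left(17 - 1\right) 39 \cdot 2 \left(-4\right) = \left(17 - 1\right) 39 \left(-8\right) = 16 \cdot 39 \left(-8\right) = 624 \left(-8\right) = -4992$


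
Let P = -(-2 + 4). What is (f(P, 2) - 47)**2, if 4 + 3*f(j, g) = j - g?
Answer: 22201/9 ≈ 2466.8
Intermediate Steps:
P = -2 (P = -1*2 = -2)
f(j, g) = -4/3 - g/3 + j/3 (f(j, g) = -4/3 + (j - g)/3 = -4/3 + (-g/3 + j/3) = -4/3 - g/3 + j/3)
(f(P, 2) - 47)**2 = ((-4/3 - 1/3*2 + (1/3)*(-2)) - 47)**2 = ((-4/3 - 2/3 - 2/3) - 47)**2 = (-8/3 - 47)**2 = (-149/3)**2 = 22201/9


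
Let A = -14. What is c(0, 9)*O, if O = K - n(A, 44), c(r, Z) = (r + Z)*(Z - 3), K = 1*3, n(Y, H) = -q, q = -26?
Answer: -1242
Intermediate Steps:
n(Y, H) = 26 (n(Y, H) = -1*(-26) = 26)
K = 3
c(r, Z) = (-3 + Z)*(Z + r) (c(r, Z) = (Z + r)*(-3 + Z) = (-3 + Z)*(Z + r))
O = -23 (O = 3 - 1*26 = 3 - 26 = -23)
c(0, 9)*O = (9**2 - 3*9 - 3*0 + 9*0)*(-23) = (81 - 27 + 0 + 0)*(-23) = 54*(-23) = -1242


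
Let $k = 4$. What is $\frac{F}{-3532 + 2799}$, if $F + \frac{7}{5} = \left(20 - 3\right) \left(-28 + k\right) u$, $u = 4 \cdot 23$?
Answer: $\frac{187687}{3665} \approx 51.211$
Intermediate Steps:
$u = 92$
$F = - \frac{187687}{5}$ ($F = - \frac{7}{5} + \left(20 - 3\right) \left(-28 + 4\right) 92 = - \frac{7}{5} + 17 \left(-24\right) 92 = - \frac{7}{5} - 37536 = - \frac{187687}{5} \approx -37537.0$)
$\frac{F}{-3532 + 2799} = - \frac{187687}{5 \left(-3532 + 2799\right)} = - \frac{187687}{5 \left(-733\right)} = \left(- \frac{187687}{5}\right) \left(- \frac{1}{733}\right) = \frac{187687}{3665}$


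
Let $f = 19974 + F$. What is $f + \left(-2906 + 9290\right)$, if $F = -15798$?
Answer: $10560$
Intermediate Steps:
$f = 4176$ ($f = 19974 - 15798 = 4176$)
$f + \left(-2906 + 9290\right) = 4176 + \left(-2906 + 9290\right) = 4176 + 6384 = 10560$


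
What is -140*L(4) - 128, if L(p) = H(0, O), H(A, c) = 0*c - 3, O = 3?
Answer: 292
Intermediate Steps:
H(A, c) = -3 (H(A, c) = 0 - 3 = -3)
L(p) = -3
-140*L(4) - 128 = -140*(-3) - 128 = 420 - 128 = 292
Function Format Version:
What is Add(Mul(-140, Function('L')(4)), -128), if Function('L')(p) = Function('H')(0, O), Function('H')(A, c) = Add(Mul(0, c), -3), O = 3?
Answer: 292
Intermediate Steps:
Function('H')(A, c) = -3 (Function('H')(A, c) = Add(0, -3) = -3)
Function('L')(p) = -3
Add(Mul(-140, Function('L')(4)), -128) = Add(Mul(-140, -3), -128) = Add(420, -128) = 292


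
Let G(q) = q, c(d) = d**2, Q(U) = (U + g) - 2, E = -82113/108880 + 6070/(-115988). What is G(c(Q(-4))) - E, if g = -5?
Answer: 384566652621/3157193360 ≈ 121.81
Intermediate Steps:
E = -2546256061/3157193360 (E = -82113*1/108880 + 6070*(-1/115988) = -82113/108880 - 3035/57994 = -2546256061/3157193360 ≈ -0.80649)
Q(U) = -7 + U (Q(U) = (U - 5) - 2 = (-5 + U) - 2 = -7 + U)
G(c(Q(-4))) - E = (-7 - 4)**2 - 1*(-2546256061/3157193360) = (-11)**2 + 2546256061/3157193360 = 121 + 2546256061/3157193360 = 384566652621/3157193360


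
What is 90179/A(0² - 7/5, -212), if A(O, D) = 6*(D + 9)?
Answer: -90179/1218 ≈ -74.039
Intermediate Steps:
A(O, D) = 54 + 6*D (A(O, D) = 6*(9 + D) = 54 + 6*D)
90179/A(0² - 7/5, -212) = 90179/(54 + 6*(-212)) = 90179/(54 - 1272) = 90179/(-1218) = 90179*(-1/1218) = -90179/1218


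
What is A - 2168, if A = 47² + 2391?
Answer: 2432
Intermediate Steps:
A = 4600 (A = 2209 + 2391 = 4600)
A - 2168 = 4600 - 2168 = 2432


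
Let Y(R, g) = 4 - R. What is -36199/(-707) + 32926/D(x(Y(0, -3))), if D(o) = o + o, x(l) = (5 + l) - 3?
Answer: 11856535/4242 ≈ 2795.0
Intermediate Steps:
x(l) = 2 + l
D(o) = 2*o
-36199/(-707) + 32926/D(x(Y(0, -3))) = -36199/(-707) + 32926/((2*(2 + (4 - 1*0)))) = -36199*(-1/707) + 32926/((2*(2 + (4 + 0)))) = 36199/707 + 32926/((2*(2 + 4))) = 36199/707 + 32926/((2*6)) = 36199/707 + 32926/12 = 36199/707 + 32926*(1/12) = 36199/707 + 16463/6 = 11856535/4242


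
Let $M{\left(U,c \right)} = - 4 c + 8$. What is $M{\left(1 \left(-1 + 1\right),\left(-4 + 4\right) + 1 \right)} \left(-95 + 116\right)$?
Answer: $84$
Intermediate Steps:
$M{\left(U,c \right)} = 8 - 4 c$
$M{\left(1 \left(-1 + 1\right),\left(-4 + 4\right) + 1 \right)} \left(-95 + 116\right) = \left(8 - 4 \left(\left(-4 + 4\right) + 1\right)\right) \left(-95 + 116\right) = \left(8 - 4 \left(0 + 1\right)\right) 21 = \left(8 - 4\right) 21 = 4 \cdot 21 = 84$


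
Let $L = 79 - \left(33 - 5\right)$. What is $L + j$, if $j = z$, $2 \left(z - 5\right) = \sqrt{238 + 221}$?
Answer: $56 + \frac{3 \sqrt{51}}{2} \approx 66.712$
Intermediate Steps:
$z = 5 + \frac{3 \sqrt{51}}{2}$ ($z = 5 + \frac{\sqrt{238 + 221}}{2} = 5 + \frac{\sqrt{459}}{2} = 5 + \frac{3 \sqrt{51}}{2} \approx 15.712$)
$j = 5 + \frac{3 \sqrt{51}}{2} \approx 15.712$
$L = 51$ ($L = 79 - \left(33 - 5\right) = 79 - 28 = 51$)
$L + j = 51 + \left(5 + \frac{3 \sqrt{51}}{2}\right) = 56 + \frac{3 \sqrt{51}}{2}$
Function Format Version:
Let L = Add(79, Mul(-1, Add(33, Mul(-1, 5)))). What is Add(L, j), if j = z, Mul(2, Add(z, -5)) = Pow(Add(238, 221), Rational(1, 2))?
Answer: Add(56, Mul(Rational(3, 2), Pow(51, Rational(1, 2)))) ≈ 66.712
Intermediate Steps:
z = Add(5, Mul(Rational(3, 2), Pow(51, Rational(1, 2)))) (z = Add(5, Mul(Rational(1, 2), Pow(Add(238, 221), Rational(1, 2)))) = Add(5, Mul(Rational(1, 2), Pow(459, Rational(1, 2)))) = Add(5, Mul(Rational(1, 2), Mul(3, Pow(51, Rational(1, 2))))) = Add(5, Mul(Rational(3, 2), Pow(51, Rational(1, 2)))) ≈ 15.712)
j = Add(5, Mul(Rational(3, 2), Pow(51, Rational(1, 2)))) ≈ 15.712
L = 51 (L = Add(79, Mul(-1, Add(33, -5))) = Add(79, Mul(-1, 28)) = Add(79, -28) = 51)
Add(L, j) = Add(51, Add(5, Mul(Rational(3, 2), Pow(51, Rational(1, 2))))) = Add(56, Mul(Rational(3, 2), Pow(51, Rational(1, 2))))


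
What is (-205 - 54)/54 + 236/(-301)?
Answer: -90703/16254 ≈ -5.5804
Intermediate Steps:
(-205 - 54)/54 + 236/(-301) = -259*1/54 + 236*(-1/301) = -259/54 - 236/301 = -90703/16254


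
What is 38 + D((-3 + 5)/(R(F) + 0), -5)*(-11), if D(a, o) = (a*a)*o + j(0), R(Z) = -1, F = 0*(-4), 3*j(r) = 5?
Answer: 719/3 ≈ 239.67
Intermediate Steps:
j(r) = 5/3 (j(r) = (⅓)*5 = 5/3)
F = 0
D(a, o) = 5/3 + o*a² (D(a, o) = (a*a)*o + 5/3 = a²*o + 5/3 = o*a² + 5/3 = 5/3 + o*a²)
38 + D((-3 + 5)/(R(F) + 0), -5)*(-11) = 38 + (5/3 - 5*(-3 + 5)²/(-1 + 0)²)*(-11) = 38 + (5/3 - 5*(2/(-1))²)*(-11) = 38 + (5/3 - 5*(2*(-1))²)*(-11) = 38 + (5/3 - 5*(-2)²)*(-11) = 38 + (5/3 - 5*4)*(-11) = 38 + (5/3 - 20)*(-11) = 38 - 55/3*(-11) = 38 + 605/3 = 719/3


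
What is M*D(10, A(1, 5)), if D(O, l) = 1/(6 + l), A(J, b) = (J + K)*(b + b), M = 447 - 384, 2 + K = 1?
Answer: 21/2 ≈ 10.500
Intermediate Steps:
K = -1 (K = -2 + 1 = -1)
M = 63
A(J, b) = 2*b*(-1 + J) (A(J, b) = (J - 1)*(b + b) = (-1 + J)*(2*b) = 2*b*(-1 + J))
M*D(10, A(1, 5)) = 63/(6 + 2*5*(-1 + 1)) = 63/(6 + 2*5*0) = 63/(6 + 0) = 63/6 = 63*(⅙) = 21/2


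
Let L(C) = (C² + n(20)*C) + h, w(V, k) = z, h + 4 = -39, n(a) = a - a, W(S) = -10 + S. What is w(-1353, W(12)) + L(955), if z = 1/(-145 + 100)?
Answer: 41039189/45 ≈ 9.1198e+5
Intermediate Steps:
z = -1/45 (z = 1/(-45) = -1/45 ≈ -0.022222)
n(a) = 0
h = -43 (h = -4 - 39 = -43)
w(V, k) = -1/45
L(C) = -43 + C² (L(C) = (C² + 0*C) - 43 = (C² + 0) - 43 = C² - 43 = -43 + C²)
w(-1353, W(12)) + L(955) = -1/45 + (-43 + 955²) = -1/45 + (-43 + 912025) = -1/45 + 911982 = 41039189/45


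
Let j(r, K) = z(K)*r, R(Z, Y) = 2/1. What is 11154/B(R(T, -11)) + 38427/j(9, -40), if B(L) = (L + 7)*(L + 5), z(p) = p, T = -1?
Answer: 59057/840 ≈ 70.306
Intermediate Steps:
R(Z, Y) = 2 (R(Z, Y) = 2*1 = 2)
B(L) = (5 + L)*(7 + L) (B(L) = (7 + L)*(5 + L) = (5 + L)*(7 + L))
j(r, K) = K*r
11154/B(R(T, -11)) + 38427/j(9, -40) = 11154/(35 + 2² + 12*2) + 38427/((-40*9)) = 11154/(35 + 4 + 24) + 38427/(-360) = 11154/63 + 38427*(-1/360) = 11154*(1/63) - 12809/120 = 3718/21 - 12809/120 = 59057/840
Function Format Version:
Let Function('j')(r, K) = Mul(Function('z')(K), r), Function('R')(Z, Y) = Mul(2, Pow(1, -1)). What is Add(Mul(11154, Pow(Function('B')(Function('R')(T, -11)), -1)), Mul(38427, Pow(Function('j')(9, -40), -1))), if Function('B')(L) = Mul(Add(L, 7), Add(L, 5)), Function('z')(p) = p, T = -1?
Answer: Rational(59057, 840) ≈ 70.306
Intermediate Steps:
Function('R')(Z, Y) = 2 (Function('R')(Z, Y) = Mul(2, 1) = 2)
Function('B')(L) = Mul(Add(5, L), Add(7, L)) (Function('B')(L) = Mul(Add(7, L), Add(5, L)) = Mul(Add(5, L), Add(7, L)))
Function('j')(r, K) = Mul(K, r)
Add(Mul(11154, Pow(Function('B')(Function('R')(T, -11)), -1)), Mul(38427, Pow(Function('j')(9, -40), -1))) = Add(Mul(11154, Pow(Add(35, Pow(2, 2), Mul(12, 2)), -1)), Mul(38427, Pow(Mul(-40, 9), -1))) = Add(Mul(11154, Pow(Add(35, 4, 24), -1)), Mul(38427, Pow(-360, -1))) = Add(Mul(11154, Pow(63, -1)), Mul(38427, Rational(-1, 360))) = Add(Mul(11154, Rational(1, 63)), Rational(-12809, 120)) = Add(Rational(3718, 21), Rational(-12809, 120)) = Rational(59057, 840)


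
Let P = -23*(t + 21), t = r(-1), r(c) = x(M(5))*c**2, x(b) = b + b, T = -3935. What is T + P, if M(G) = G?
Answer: -4648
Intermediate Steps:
x(b) = 2*b
r(c) = 10*c**2 (r(c) = (2*5)*c**2 = 10*c**2)
t = 10 (t = 10*(-1)**2 = 10*1 = 10)
P = -713 (P = -23*(10 + 21) = -23*31 = -713)
T + P = -3935 - 713 = -4648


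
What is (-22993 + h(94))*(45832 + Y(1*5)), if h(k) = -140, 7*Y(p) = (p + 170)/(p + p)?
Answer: -2120578977/2 ≈ -1.0603e+9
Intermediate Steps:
Y(p) = (170 + p)/(14*p) (Y(p) = ((p + 170)/(p + p))/7 = ((170 + p)/((2*p)))/7 = ((170 + p)*(1/(2*p)))/7 = ((170 + p)/(2*p))/7 = (170 + p)/(14*p))
(-22993 + h(94))*(45832 + Y(1*5)) = (-22993 - 140)*(45832 + (170 + 1*5)/(14*((1*5)))) = -23133*(45832 + (1/14)*(170 + 5)/5) = -23133*(45832 + (1/14)*(1/5)*175) = -23133*(45832 + 5/2) = -23133*91669/2 = -2120578977/2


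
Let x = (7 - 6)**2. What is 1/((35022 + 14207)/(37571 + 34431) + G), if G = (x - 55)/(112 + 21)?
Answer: 1368038/379907 ≈ 3.6010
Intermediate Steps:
x = 1 (x = 1**2 = 1)
G = -54/133 (G = (1 - 55)/(112 + 21) = -54/133 ≈ -0.40601)
1/((35022 + 14207)/(37571 + 34431) + G) = 1/((35022 + 14207)/(37571 + 34431) - 54/133) = 1/(49229/72002 - 54/133) = 1/(379907/1368038) = 1368038/379907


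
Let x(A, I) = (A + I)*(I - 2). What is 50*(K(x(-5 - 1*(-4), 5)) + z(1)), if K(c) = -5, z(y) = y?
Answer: -200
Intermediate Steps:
x(A, I) = (-2 + I)*(A + I) (x(A, I) = (A + I)*(-2 + I) = (-2 + I)*(A + I))
50*(K(x(-5 - 1*(-4), 5)) + z(1)) = 50*(-5 + 1) = 50*(-4) = -200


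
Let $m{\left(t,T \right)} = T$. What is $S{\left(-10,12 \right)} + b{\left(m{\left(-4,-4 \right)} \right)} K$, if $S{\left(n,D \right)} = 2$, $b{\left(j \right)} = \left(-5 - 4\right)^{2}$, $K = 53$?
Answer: $4295$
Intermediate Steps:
$b{\left(j \right)} = 81$ ($b{\left(j \right)} = \left(-9\right)^{2} = 81$)
$S{\left(-10,12 \right)} + b{\left(m{\left(-4,-4 \right)} \right)} K = 2 + 81 \cdot 53 = 2 + 4293 = 4295$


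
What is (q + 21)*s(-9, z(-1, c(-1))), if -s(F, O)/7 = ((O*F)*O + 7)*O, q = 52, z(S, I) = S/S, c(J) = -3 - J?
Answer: 1022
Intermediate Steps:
z(S, I) = 1
s(F, O) = -7*O*(7 + F*O**2) (s(F, O) = -7*((O*F)*O + 7)*O = -7*((F*O)*O + 7)*O = -7*(F*O**2 + 7)*O = -7*(7 + F*O**2)*O = -7*O*(7 + F*O**2))
(q + 21)*s(-9, z(-1, c(-1))) = (52 + 21)*(-7*1*(7 - 9*1**2)) = 73*(-7*1*(7 - 9*1)) = 73*(-7*1*(7 - 9)) = 73*(-7*1*(-2)) = 73*14 = 1022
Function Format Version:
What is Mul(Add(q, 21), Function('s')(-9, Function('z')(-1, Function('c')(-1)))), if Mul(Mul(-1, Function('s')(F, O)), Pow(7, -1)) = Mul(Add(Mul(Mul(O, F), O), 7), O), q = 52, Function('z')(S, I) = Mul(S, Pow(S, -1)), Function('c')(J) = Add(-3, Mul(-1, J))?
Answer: 1022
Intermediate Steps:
Function('z')(S, I) = 1
Function('s')(F, O) = Mul(-7, O, Add(7, Mul(F, Pow(O, 2)))) (Function('s')(F, O) = Mul(-7, Mul(Add(Mul(Mul(O, F), O), 7), O)) = Mul(-7, Mul(Add(Mul(Mul(F, O), O), 7), O)) = Mul(-7, Mul(Add(Mul(F, Pow(O, 2)), 7), O)) = Mul(-7, Mul(Add(7, Mul(F, Pow(O, 2))), O)) = Mul(-7, Mul(O, Add(7, Mul(F, Pow(O, 2))))) = Mul(-7, O, Add(7, Mul(F, Pow(O, 2)))))
Mul(Add(q, 21), Function('s')(-9, Function('z')(-1, Function('c')(-1)))) = Mul(Add(52, 21), Mul(-7, 1, Add(7, Mul(-9, Pow(1, 2))))) = Mul(73, Mul(-7, 1, Add(7, Mul(-9, 1)))) = Mul(73, Mul(-7, 1, Add(7, -9))) = Mul(73, Mul(-7, 1, -2)) = Mul(73, 14) = 1022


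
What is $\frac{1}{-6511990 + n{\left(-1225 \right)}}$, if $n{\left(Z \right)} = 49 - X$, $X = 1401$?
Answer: $- \frac{1}{6513342} \approx -1.5353 \cdot 10^{-7}$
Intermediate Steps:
$n{\left(Z \right)} = -1352$ ($n{\left(Z \right)} = 49 - 1401 = -1352$)
$\frac{1}{-6511990 + n{\left(-1225 \right)}} = \frac{1}{-6511990 - 1352} = \frac{1}{-6513342} = - \frac{1}{6513342}$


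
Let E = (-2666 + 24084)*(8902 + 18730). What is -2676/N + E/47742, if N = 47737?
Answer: 14125843729060/1139529927 ≈ 12396.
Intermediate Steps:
E = 591822176 (E = 21418*27632 = 591822176)
-2676/N + E/47742 = -2676/47737 + 591822176/47742 = -2676*1/47737 + 591822176*(1/47742) = -2676/47737 + 295911088/23871 = 14125843729060/1139529927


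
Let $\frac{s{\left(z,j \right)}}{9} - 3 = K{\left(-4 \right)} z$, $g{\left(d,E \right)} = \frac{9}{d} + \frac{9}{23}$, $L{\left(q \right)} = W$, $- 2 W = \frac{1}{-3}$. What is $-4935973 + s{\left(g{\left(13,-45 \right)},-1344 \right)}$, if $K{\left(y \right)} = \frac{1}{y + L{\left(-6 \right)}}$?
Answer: $- \frac{33944518138}{6877} \approx -4.936 \cdot 10^{6}$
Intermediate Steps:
$W = \frac{1}{6}$ ($W = - \frac{1}{2 \left(-3\right)} = \left(- \frac{1}{2}\right) \left(- \frac{1}{3}\right) = \frac{1}{6} \approx 0.16667$)
$L{\left(q \right)} = \frac{1}{6}$
$g{\left(d,E \right)} = \frac{9}{23} + \frac{9}{d}$ ($g{\left(d,E \right)} = \frac{9}{d} + 9 \cdot \frac{1}{23} = \frac{9}{d} + \frac{9}{23} = \frac{9}{23} + \frac{9}{d}$)
$K{\left(y \right)} = \frac{1}{\frac{1}{6} + y}$ ($K{\left(y \right)} = \frac{1}{y + \frac{1}{6}} = \frac{1}{\frac{1}{6} + y}$)
$s{\left(z,j \right)} = 27 - \frac{54 z}{23}$ ($s{\left(z,j \right)} = 27 + 9 \frac{6}{1 + 6 \left(-4\right)} z = 27 + 9 \frac{6}{1 - 24} z = 27 + 9 \frac{6}{-23} z = 27 + 9 \cdot 6 \left(- \frac{1}{23}\right) z = 27 + 9 \left(- \frac{6 z}{23}\right) = 27 - \frac{54 z}{23}$)
$-4935973 + s{\left(g{\left(13,-45 \right)},-1344 \right)} = -4935973 + \left(27 - \frac{54 \left(\frac{9}{23} + \frac{9}{13}\right)}{23}\right) = -4935973 + \left(27 - \frac{17496}{6877}\right) = -4935973 + \frac{168183}{6877} = - \frac{33944518138}{6877}$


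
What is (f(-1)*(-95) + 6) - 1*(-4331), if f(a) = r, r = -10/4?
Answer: 9149/2 ≈ 4574.5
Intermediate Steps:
r = -5/2 (r = -10*¼ = -5/2 ≈ -2.5000)
f(a) = -5/2
(f(-1)*(-95) + 6) - 1*(-4331) = (-5/2*(-95) + 6) - 1*(-4331) = (475/2 + 6) + 4331 = 487/2 + 4331 = 9149/2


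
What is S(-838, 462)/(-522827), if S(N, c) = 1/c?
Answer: -1/241546074 ≈ -4.1400e-9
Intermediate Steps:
S(-838, 462)/(-522827) = 1/(462*(-522827)) = (1/462)*(-1/522827) = -1/241546074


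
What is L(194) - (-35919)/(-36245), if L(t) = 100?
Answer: 3588581/36245 ≈ 99.009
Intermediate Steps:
L(194) - (-35919)/(-36245) = 100 - (-35919)/(-36245) = 100 - (-35919)*(-1)/36245 = 100 - 1*35919/36245 = 100 - 35919/36245 = 3588581/36245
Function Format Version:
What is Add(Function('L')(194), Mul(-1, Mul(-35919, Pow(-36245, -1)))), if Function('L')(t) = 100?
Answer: Rational(3588581, 36245) ≈ 99.009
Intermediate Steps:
Add(Function('L')(194), Mul(-1, Mul(-35919, Pow(-36245, -1)))) = Add(100, Mul(-1, Mul(-35919, Pow(-36245, -1)))) = Add(100, Mul(-1, Mul(-35919, Rational(-1, 36245)))) = Add(100, Mul(-1, Rational(35919, 36245))) = Add(100, Rational(-35919, 36245)) = Rational(3588581, 36245)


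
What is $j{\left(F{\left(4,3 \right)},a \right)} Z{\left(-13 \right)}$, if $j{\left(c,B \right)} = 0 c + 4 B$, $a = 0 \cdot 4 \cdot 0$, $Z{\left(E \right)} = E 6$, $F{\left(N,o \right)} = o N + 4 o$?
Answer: $0$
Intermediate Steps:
$F{\left(N,o \right)} = 4 o + N o$ ($F{\left(N,o \right)} = N o + 4 o = 4 o + N o$)
$Z{\left(E \right)} = 6 E$
$a = 0$ ($a = 0 \cdot 0 = 0$)
$j{\left(c,B \right)} = 4 B$ ($j{\left(c,B \right)} = 0 + 4 B = 4 B$)
$j{\left(F{\left(4,3 \right)},a \right)} Z{\left(-13 \right)} = 4 \cdot 0 \cdot 6 \left(-13\right) = 0 \left(-78\right) = 0$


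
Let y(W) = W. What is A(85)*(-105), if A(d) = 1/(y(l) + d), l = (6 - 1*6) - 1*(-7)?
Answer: -105/92 ≈ -1.1413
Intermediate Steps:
l = 7 (l = (6 - 6) + 7 = 0 + 7 = 7)
A(d) = 1/(7 + d)
A(85)*(-105) = -105/(7 + 85) = -105/92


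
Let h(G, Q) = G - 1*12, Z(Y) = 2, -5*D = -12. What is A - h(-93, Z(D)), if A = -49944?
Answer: -49839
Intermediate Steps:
D = 12/5 (D = -⅕*(-12) = 12/5 ≈ 2.4000)
h(G, Q) = -12 + G (h(G, Q) = G - 12 = -12 + G)
A - h(-93, Z(D)) = -49944 - (-12 - 93) = -49944 - 1*(-105) = -49944 + 105 = -49839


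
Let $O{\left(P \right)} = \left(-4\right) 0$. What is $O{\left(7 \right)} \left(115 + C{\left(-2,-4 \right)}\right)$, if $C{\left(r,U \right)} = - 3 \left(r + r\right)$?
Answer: $0$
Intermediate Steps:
$O{\left(P \right)} = 0$
$C{\left(r,U \right)} = - 6 r$ ($C{\left(r,U \right)} = - 3 \cdot 2 r = - 6 r$)
$O{\left(7 \right)} \left(115 + C{\left(-2,-4 \right)}\right) = 0 \left(115 - -12\right) = 0 \left(115 + 12\right) = 0 \cdot 127 = 0$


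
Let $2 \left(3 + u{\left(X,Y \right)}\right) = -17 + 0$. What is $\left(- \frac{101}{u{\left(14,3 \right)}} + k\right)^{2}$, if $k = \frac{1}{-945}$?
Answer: $\frac{36430211689}{472410225} \approx 77.116$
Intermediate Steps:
$u{\left(X,Y \right)} = - \frac{23}{2}$ ($u{\left(X,Y \right)} = -3 + \frac{-17 + 0}{2} = -3 + \frac{1}{2} \left(-17\right) = -3 - \frac{17}{2} = - \frac{23}{2}$)
$k = - \frac{1}{945} \approx -0.0010582$
$\left(- \frac{101}{u{\left(14,3 \right)}} + k\right)^{2} = \left(- \frac{101}{- \frac{23}{2}} - \frac{1}{945}\right)^{2} = \left(\left(-101\right) \left(- \frac{2}{23}\right) - \frac{1}{945}\right)^{2} = \left(\frac{202}{23} - \frac{1}{945}\right)^{2} = \left(\frac{190867}{21735}\right)^{2} = \frac{36430211689}{472410225}$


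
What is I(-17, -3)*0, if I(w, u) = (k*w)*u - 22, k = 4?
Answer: 0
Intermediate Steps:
I(w, u) = -22 + 4*u*w (I(w, u) = (4*w)*u - 22 = 4*u*w - 22 = -22 + 4*u*w)
I(-17, -3)*0 = (-22 + 4*(-3)*(-17))*0 = (-22 + 204)*0 = 182*0 = 0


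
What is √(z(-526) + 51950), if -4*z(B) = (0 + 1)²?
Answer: √207799/2 ≈ 227.92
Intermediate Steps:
z(B) = -¼ (z(B) = -(0 + 1)²/4 = -¼*1² = -¼*1 = -¼)
√(z(-526) + 51950) = √(-¼ + 51950) = √(207799/4) = √207799/2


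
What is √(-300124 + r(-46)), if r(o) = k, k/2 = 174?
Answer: 16*I*√1171 ≈ 547.52*I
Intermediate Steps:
k = 348 (k = 2*174 = 348)
r(o) = 348
√(-300124 + r(-46)) = √(-300124 + 348) = √(-299776) = 16*I*√1171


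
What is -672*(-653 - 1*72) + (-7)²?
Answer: 487249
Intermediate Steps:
-672*(-653 - 1*72) + (-7)² = -672*(-653 - 72) + 49 = -672*(-725) + 49 = 487200 + 49 = 487249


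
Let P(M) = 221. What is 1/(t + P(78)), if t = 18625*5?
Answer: 1/93346 ≈ 1.0713e-5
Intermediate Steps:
t = 93125
1/(t + P(78)) = 1/(93125 + 221) = 1/93346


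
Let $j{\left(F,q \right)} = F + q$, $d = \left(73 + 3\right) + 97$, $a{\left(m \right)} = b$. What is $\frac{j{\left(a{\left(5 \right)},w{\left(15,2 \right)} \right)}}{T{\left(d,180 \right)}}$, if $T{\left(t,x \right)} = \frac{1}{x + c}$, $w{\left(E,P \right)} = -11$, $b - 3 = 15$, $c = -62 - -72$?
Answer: $1330$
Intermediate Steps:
$c = 10$ ($c = -62 + 72 = 10$)
$b = 18$ ($b = 3 + 15 = 18$)
$a{\left(m \right)} = 18$
$d = 173$ ($d = 76 + 97 = 173$)
$T{\left(t,x \right)} = \frac{1}{10 + x}$ ($T{\left(t,x \right)} = \frac{1}{x + 10} = \frac{1}{10 + x}$)
$\frac{j{\left(a{\left(5 \right)},w{\left(15,2 \right)} \right)}}{T{\left(d,180 \right)}} = \frac{18 - 11}{\frac{1}{10 + 180}} = \frac{7}{\frac{1}{190}} = 7 \frac{1}{\frac{1}{190}} = 7 \cdot 190 = 1330$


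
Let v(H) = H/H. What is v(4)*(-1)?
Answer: -1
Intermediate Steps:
v(H) = 1
v(4)*(-1) = 1*(-1) = -1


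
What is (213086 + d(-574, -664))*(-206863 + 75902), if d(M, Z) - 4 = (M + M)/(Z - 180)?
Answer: -5888304758197/211 ≈ -2.7907e+10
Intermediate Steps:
d(M, Z) = 4 + 2*M/(-180 + Z) (d(M, Z) = 4 + (M + M)/(Z - 180) = 4 + (2*M)/(-180 + Z) = 4 + 2*M/(-180 + Z))
(213086 + d(-574, -664))*(-206863 + 75902) = (213086 + 2*(-360 - 574 + 2*(-664))/(-180 - 664))*(-206863 + 75902) = (213086 + 2*(-360 - 574 - 1328)/(-844))*(-130961) = (213086 + 2*(-1/844)*(-2262))*(-130961) = (213086 + 1131/211)*(-130961) = (44962277/211)*(-130961) = -5888304758197/211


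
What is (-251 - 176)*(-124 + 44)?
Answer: 34160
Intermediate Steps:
(-251 - 176)*(-124 + 44) = -427*(-80) = 34160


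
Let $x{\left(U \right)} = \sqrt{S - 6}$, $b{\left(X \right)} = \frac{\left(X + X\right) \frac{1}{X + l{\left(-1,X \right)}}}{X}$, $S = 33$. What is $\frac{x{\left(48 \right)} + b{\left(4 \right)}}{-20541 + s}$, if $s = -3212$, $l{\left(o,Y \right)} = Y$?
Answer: $- \frac{1}{95012} - \frac{3 \sqrt{3}}{23753} \approx -0.00022928$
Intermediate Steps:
$b{\left(X \right)} = \frac{1}{X}$ ($b{\left(X \right)} = \frac{\left(X + X\right) \frac{1}{X + X}}{X} = \frac{2 X \frac{1}{2 X}}{X} = 1 \frac{1}{X} = \frac{1}{X}$)
$x{\left(U \right)} = 3 \sqrt{3}$ ($x{\left(U \right)} = \sqrt{33 - 6} = \sqrt{27} = 3 \sqrt{3}$)
$\frac{x{\left(48 \right)} + b{\left(4 \right)}}{-20541 + s} = \frac{3 \sqrt{3} + \frac{1}{4}}{-20541 - 3212} = \frac{3 \sqrt{3} + \frac{1}{4}}{-23753} = \left(\frac{1}{4} + 3 \sqrt{3}\right) \left(- \frac{1}{23753}\right) = - \frac{1}{95012} - \frac{3 \sqrt{3}}{23753}$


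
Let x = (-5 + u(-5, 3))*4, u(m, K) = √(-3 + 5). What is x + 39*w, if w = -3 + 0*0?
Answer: -137 + 4*√2 ≈ -131.34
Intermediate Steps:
w = -3 (w = -3 + 0 = -3)
u(m, K) = √2
x = -20 + 4*√2 (x = (-5 + √2)*4 = -20 + 4*√2 ≈ -14.343)
x + 39*w = (-20 + 4*√2) + 39*(-3) = (-20 + 4*√2) - 117 = -137 + 4*√2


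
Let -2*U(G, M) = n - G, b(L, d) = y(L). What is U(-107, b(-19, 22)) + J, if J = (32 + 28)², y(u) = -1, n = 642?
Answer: 6451/2 ≈ 3225.5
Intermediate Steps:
b(L, d) = -1
U(G, M) = -321 + G/2 (U(G, M) = -(642 - G)/2 = -321 + G/2)
J = 3600 (J = 60² = 3600)
U(-107, b(-19, 22)) + J = (-321 + (½)*(-107)) + 3600 = (-321 - 107/2) + 3600 = -749/2 + 3600 = 6451/2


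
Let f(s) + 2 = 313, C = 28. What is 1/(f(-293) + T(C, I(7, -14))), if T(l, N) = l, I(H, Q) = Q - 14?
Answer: 1/339 ≈ 0.0029499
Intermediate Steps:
I(H, Q) = -14 + Q
f(s) = 311 (f(s) = -2 + 313 = 311)
1/(f(-293) + T(C, I(7, -14))) = 1/(311 + 28) = 1/339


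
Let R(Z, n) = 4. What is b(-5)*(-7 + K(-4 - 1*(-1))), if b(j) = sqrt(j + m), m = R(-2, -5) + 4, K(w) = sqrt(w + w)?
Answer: sqrt(3)*(-7 + I*sqrt(6)) ≈ -12.124 + 4.2426*I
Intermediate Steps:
K(w) = sqrt(2)*sqrt(w) (K(w) = sqrt(2*w) = sqrt(2)*sqrt(w))
m = 8 (m = 4 + 4 = 8)
b(j) = sqrt(8 + j) (b(j) = sqrt(j + 8) = sqrt(8 + j))
b(-5)*(-7 + K(-4 - 1*(-1))) = sqrt(8 - 5)*(-7 + sqrt(2)*sqrt(-4 - 1*(-1))) = sqrt(3)*(-7 + sqrt(2)*sqrt(-4 + 1)) = sqrt(3)*(-7 + sqrt(2)*sqrt(-3)) = sqrt(3)*(-7 + sqrt(2)*(I*sqrt(3))) = sqrt(3)*(-7 + I*sqrt(6))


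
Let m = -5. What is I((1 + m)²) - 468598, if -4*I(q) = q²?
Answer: -468662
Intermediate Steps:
I(q) = -q²/4
I((1 + m)²) - 468598 = -(1 - 5)⁴/4 - 468598 = -((-4)²)²/4 - 468598 = -¼*16² - 468598 = -¼*256 - 468598 = -64 - 468598 = -468662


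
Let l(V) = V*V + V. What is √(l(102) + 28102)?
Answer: 4*√2413 ≈ 196.49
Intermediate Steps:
l(V) = V + V² (l(V) = V² + V = V + V²)
√(l(102) + 28102) = √(102*(1 + 102) + 28102) = √(102*103 + 28102) = √(10506 + 28102) = √38608 = 4*√2413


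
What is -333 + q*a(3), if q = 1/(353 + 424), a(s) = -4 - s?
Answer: -36964/111 ≈ -333.01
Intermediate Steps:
q = 1/777 ≈ 0.0012870
-333 + q*a(3) = -333 + (-4 - 1*3)/777 = -333 + (-4 - 3)/777 = -333 + (1/777)*(-7) = -333 - 1/111 = -36964/111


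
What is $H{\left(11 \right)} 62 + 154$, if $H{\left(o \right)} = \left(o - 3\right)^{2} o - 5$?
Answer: $43492$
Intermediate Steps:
$H{\left(o \right)} = -5 + o \left(-3 + o\right)^{2}$ ($H{\left(o \right)} = \left(-3 + o\right)^{2} o - 5 = o \left(-3 + o\right)^{2} - 5 = -5 + o \left(-3 + o\right)^{2}$)
$H{\left(11 \right)} 62 + 154 = \left(-5 + 11 \left(-3 + 11\right)^{2}\right) 62 + 154 = \left(-5 + 11 \cdot 8^{2}\right) 62 + 154 = \left(-5 + 11 \cdot 64\right) 62 + 154 = \left(-5 + 704\right) 62 + 154 = 699 \cdot 62 + 154 = 43338 + 154 = 43492$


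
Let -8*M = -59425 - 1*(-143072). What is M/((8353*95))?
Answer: -83647/6348280 ≈ -0.013176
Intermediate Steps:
M = -83647/8 (M = -(-59425 - 1*(-143072))/8 = -(-59425 + 143072)/8 = -⅛*83647 = -83647/8 ≈ -10456.)
M/((8353*95)) = -83647/(8*(8353*95)) = -83647/8/793535 = -83647/8*1/793535 = -83647/6348280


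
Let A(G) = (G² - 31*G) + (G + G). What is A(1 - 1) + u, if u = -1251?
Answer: -1251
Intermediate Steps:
A(G) = G² - 29*G (A(G) = (G² - 31*G) + 2*G = G² - 29*G)
A(1 - 1) + u = (1 - 1)*(-29 + (1 - 1)) - 1251 = 0*(-29 + 0) - 1251 = 0*(-29) - 1251 = 0 - 1251 = -1251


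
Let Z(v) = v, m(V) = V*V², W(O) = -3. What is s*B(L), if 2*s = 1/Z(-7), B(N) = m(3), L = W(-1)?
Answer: -27/14 ≈ -1.9286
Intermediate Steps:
m(V) = V³
L = -3
B(N) = 27 (B(N) = 3³ = 27)
s = -1/14 (s = (½)/(-7) = (½)*(-⅐) = -1/14 ≈ -0.071429)
s*B(L) = -1/14*27 = -27/14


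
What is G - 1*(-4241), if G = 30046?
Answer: 34287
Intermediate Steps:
G - 1*(-4241) = 30046 - 1*(-4241) = 30046 + 4241 = 34287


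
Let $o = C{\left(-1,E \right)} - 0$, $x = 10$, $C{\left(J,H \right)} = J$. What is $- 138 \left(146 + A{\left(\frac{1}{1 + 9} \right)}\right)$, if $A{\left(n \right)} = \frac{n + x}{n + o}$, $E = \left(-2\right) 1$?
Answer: $- \frac{55798}{3} \approx -18599.0$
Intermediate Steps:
$E = -2$
$o = -1$ ($o = -1 - 0 = -1 + 0 = -1$)
$A{\left(n \right)} = \frac{10 + n}{-1 + n}$ ($A{\left(n \right)} = \frac{n + 10}{n - 1} = \frac{10 + n}{-1 + n}$)
$- 138 \left(146 + A{\left(\frac{1}{1 + 9} \right)}\right) = - 138 \left(146 + \frac{10 + \frac{1}{1 + 9}}{-1 + \frac{1}{1 + 9}}\right) = - 138 \left(146 + \frac{10 + \frac{1}{10}}{-1 + \frac{1}{10}}\right) = - 138 \left(146 + \frac{1}{- \frac{9}{10}} \cdot \frac{101}{10}\right) = - 138 \left(146 - \frac{101}{9}\right) = \left(-138\right) \frac{1213}{9} = - \frac{55798}{3}$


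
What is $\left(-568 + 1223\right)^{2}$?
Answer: $429025$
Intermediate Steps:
$\left(-568 + 1223\right)^{2} = 655^{2} = 429025$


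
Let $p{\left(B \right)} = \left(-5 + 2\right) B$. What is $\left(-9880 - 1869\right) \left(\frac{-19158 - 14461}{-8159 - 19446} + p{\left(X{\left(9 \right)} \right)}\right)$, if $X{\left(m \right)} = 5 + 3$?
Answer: $\frac{7388957849}{27605} \approx 2.6767 \cdot 10^{5}$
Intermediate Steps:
$X{\left(m \right)} = 8$
$p{\left(B \right)} = - 3 B$
$\left(-9880 - 1869\right) \left(\frac{-19158 - 14461}{-8159 - 19446} + p{\left(X{\left(9 \right)} \right)}\right) = \left(-9880 - 1869\right) \left(\frac{-19158 - 14461}{-8159 - 19446} - 24\right) = - 11749 \left(- \frac{33619}{-27605} - 24\right) = - 11749 \left(\left(-33619\right) \left(- \frac{1}{27605}\right) - 24\right) = - 11749 \left(\frac{33619}{27605} - 24\right) = \left(-11749\right) \left(- \frac{628901}{27605}\right) = \frac{7388957849}{27605}$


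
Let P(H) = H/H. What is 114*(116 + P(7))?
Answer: 13338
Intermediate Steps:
P(H) = 1
114*(116 + P(7)) = 114*(116 + 1) = 114*117 = 13338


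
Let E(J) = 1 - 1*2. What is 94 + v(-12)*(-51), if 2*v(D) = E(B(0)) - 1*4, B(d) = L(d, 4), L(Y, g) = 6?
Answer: 443/2 ≈ 221.50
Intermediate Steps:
B(d) = 6
E(J) = -1 (E(J) = 1 - 2 = -1)
v(D) = -5/2 (v(D) = (-1 - 1*4)/2 = (-1 - 4)/2 = (1/2)*(-5) = -5/2)
94 + v(-12)*(-51) = 94 - 5/2*(-51) = 94 + 255/2 = 443/2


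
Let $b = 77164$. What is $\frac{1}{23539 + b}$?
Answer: $\frac{1}{100703} \approx 9.9302 \cdot 10^{-6}$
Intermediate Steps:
$\frac{1}{23539 + b} = \frac{1}{23539 + 77164} = \frac{1}{100703}$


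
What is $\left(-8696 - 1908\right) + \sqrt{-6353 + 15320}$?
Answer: $-10604 + 7 \sqrt{183} \approx -10509.0$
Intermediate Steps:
$\left(-8696 - 1908\right) + \sqrt{-6353 + 15320} = -10604 + \sqrt{8967} = -10604 + 7 \sqrt{183}$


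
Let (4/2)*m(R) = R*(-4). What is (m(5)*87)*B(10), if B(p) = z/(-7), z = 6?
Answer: 5220/7 ≈ 745.71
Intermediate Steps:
m(R) = -2*R (m(R) = (R*(-4))/2 = (-4*R)/2 = -2*R)
B(p) = -6/7 (B(p) = 6/(-7) = 6*(-⅐) = -6/7)
(m(5)*87)*B(10) = (-2*5*87)*(-6/7) = -10*87*(-6/7) = -870*(-6/7) = 5220/7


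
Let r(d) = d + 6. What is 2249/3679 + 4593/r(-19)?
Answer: -1297570/3679 ≈ -352.70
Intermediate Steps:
r(d) = 6 + d
2249/3679 + 4593/r(-19) = 2249/3679 + 4593/(6 - 19) = 2249*(1/3679) + 4593/(-13) = 173/283 + 4593*(-1/13) = 173/283 - 4593/13 = -1297570/3679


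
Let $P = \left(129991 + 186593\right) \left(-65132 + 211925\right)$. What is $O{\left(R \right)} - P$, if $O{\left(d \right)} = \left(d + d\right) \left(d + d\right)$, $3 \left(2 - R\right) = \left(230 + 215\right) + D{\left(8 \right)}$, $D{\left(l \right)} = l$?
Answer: $-46472226308$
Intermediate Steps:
$P = 46472315112$ ($P = 316584 \cdot 146793 = 46472315112$)
$R = -149$ ($R = 2 - \frac{\left(230 + 215\right) + 8}{3} = 2 - \frac{445 + 8}{3} = 2 - 151 = -149$)
$O{\left(d \right)} = 4 d^{2}$ ($O{\left(d \right)} = 2 d 2 d = 4 d^{2}$)
$O{\left(R \right)} - P = 4 \left(-149\right)^{2} - 46472315112 = 4 \cdot 22201 - 46472315112 = 88804 - 46472315112 = -46472226308$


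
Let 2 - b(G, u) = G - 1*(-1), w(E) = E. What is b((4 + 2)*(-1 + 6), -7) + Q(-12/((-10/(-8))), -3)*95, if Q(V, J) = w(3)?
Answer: 256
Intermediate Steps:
Q(V, J) = 3
b(G, u) = 1 - G (b(G, u) = 2 - (G - 1*(-1)) = 2 - (G + 1) = 2 - (1 + G) = 2 + (-1 - G) = 1 - G)
b((4 + 2)*(-1 + 6), -7) + Q(-12/((-10/(-8))), -3)*95 = (1 - (4 + 2)*(-1 + 6)) + 3*95 = (1 - 6*5) + 285 = (1 - 1*30) + 285 = (1 - 30) + 285 = -29 + 285 = 256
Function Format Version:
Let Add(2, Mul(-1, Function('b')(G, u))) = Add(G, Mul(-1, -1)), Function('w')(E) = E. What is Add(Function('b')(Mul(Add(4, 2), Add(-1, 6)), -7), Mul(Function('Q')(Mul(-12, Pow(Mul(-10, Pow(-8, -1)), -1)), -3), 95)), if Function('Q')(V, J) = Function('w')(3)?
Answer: 256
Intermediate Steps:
Function('Q')(V, J) = 3
Function('b')(G, u) = Add(1, Mul(-1, G)) (Function('b')(G, u) = Add(2, Mul(-1, Add(G, Mul(-1, -1)))) = Add(2, Mul(-1, Add(G, 1))) = Add(2, Mul(-1, Add(1, G))) = Add(2, Add(-1, Mul(-1, G))) = Add(1, Mul(-1, G)))
Add(Function('b')(Mul(Add(4, 2), Add(-1, 6)), -7), Mul(Function('Q')(Mul(-12, Pow(Mul(-10, Pow(-8, -1)), -1)), -3), 95)) = Add(Add(1, Mul(-1, Mul(Add(4, 2), Add(-1, 6)))), Mul(3, 95)) = Add(Add(1, Mul(-1, Mul(6, 5))), 285) = Add(Add(1, Mul(-1, 30)), 285) = Add(Add(1, -30), 285) = Add(-29, 285) = 256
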